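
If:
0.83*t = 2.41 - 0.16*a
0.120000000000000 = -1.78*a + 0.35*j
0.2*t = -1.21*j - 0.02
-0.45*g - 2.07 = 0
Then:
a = -0.17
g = -4.60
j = -0.50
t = 2.94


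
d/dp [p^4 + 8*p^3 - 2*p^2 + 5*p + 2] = 4*p^3 + 24*p^2 - 4*p + 5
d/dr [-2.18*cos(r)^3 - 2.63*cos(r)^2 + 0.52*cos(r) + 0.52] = (6.54*cos(r)^2 + 5.26*cos(r) - 0.52)*sin(r)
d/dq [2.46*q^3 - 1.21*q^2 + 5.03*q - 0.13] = 7.38*q^2 - 2.42*q + 5.03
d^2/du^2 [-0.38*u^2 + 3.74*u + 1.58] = -0.760000000000000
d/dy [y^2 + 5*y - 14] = 2*y + 5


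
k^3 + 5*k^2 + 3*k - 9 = (k - 1)*(k + 3)^2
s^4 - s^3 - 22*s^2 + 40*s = s*(s - 4)*(s - 2)*(s + 5)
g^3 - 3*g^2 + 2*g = g*(g - 2)*(g - 1)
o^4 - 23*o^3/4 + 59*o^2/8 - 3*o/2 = o*(o - 4)*(o - 3/2)*(o - 1/4)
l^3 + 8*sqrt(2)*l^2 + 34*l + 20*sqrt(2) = (l + sqrt(2))*(l + 2*sqrt(2))*(l + 5*sqrt(2))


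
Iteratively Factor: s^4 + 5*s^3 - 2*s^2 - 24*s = (s - 2)*(s^3 + 7*s^2 + 12*s) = (s - 2)*(s + 3)*(s^2 + 4*s) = (s - 2)*(s + 3)*(s + 4)*(s)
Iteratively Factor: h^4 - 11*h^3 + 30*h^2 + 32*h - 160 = (h - 4)*(h^3 - 7*h^2 + 2*h + 40) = (h - 4)^2*(h^2 - 3*h - 10) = (h - 4)^2*(h + 2)*(h - 5)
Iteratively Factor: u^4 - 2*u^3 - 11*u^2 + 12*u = (u + 3)*(u^3 - 5*u^2 + 4*u) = (u - 4)*(u + 3)*(u^2 - u) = (u - 4)*(u - 1)*(u + 3)*(u)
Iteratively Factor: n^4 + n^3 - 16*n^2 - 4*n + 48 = (n + 2)*(n^3 - n^2 - 14*n + 24) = (n - 3)*(n + 2)*(n^2 + 2*n - 8) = (n - 3)*(n - 2)*(n + 2)*(n + 4)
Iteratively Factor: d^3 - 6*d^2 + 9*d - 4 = (d - 4)*(d^2 - 2*d + 1) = (d - 4)*(d - 1)*(d - 1)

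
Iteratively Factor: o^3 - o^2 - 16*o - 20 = (o - 5)*(o^2 + 4*o + 4) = (o - 5)*(o + 2)*(o + 2)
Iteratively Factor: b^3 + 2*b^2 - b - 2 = (b - 1)*(b^2 + 3*b + 2) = (b - 1)*(b + 2)*(b + 1)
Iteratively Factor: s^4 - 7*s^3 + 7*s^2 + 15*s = (s + 1)*(s^3 - 8*s^2 + 15*s) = (s - 5)*(s + 1)*(s^2 - 3*s) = (s - 5)*(s - 3)*(s + 1)*(s)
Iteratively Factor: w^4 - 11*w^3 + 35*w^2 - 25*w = (w - 5)*(w^3 - 6*w^2 + 5*w) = (w - 5)*(w - 1)*(w^2 - 5*w) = (w - 5)^2*(w - 1)*(w)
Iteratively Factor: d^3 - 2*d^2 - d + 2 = (d - 1)*(d^2 - d - 2) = (d - 2)*(d - 1)*(d + 1)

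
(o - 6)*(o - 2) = o^2 - 8*o + 12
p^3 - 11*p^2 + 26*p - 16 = (p - 8)*(p - 2)*(p - 1)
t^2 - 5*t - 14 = (t - 7)*(t + 2)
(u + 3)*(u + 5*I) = u^2 + 3*u + 5*I*u + 15*I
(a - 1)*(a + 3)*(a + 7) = a^3 + 9*a^2 + 11*a - 21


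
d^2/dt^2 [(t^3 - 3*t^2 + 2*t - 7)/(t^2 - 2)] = 2*(4*t^3 - 39*t^2 + 24*t - 26)/(t^6 - 6*t^4 + 12*t^2 - 8)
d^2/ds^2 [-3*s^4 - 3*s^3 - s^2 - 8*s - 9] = -36*s^2 - 18*s - 2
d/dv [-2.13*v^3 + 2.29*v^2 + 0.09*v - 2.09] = -6.39*v^2 + 4.58*v + 0.09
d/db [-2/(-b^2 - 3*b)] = 2*(-2*b - 3)/(b^2*(b + 3)^2)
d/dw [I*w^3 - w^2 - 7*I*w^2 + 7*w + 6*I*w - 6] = 3*I*w^2 - 2*w - 14*I*w + 7 + 6*I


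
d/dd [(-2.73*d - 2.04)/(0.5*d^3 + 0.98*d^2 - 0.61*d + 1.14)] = (2.73*d^3 + 5.7354*d^2 + 3.9984*d - 4.3566)/(0.25*d^6 + 0.98*d^5 + 0.3504*d^4 - 0.0556000000000001*d^3 + 2.6065*d^2 - 1.3908*d + 1.2996)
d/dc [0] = 0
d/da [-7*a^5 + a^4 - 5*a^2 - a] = -35*a^4 + 4*a^3 - 10*a - 1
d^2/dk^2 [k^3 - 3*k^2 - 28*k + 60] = 6*k - 6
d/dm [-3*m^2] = -6*m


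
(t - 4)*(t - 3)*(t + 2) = t^3 - 5*t^2 - 2*t + 24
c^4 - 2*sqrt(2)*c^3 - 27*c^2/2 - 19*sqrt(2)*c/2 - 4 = (c - 4*sqrt(2))*(c + sqrt(2)/2)^2*(c + sqrt(2))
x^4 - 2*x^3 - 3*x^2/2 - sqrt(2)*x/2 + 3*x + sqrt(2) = (x - 2)*(x - sqrt(2))*(x + sqrt(2)/2)^2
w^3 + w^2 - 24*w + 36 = (w - 3)*(w - 2)*(w + 6)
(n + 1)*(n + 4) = n^2 + 5*n + 4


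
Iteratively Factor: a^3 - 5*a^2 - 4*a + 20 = (a - 2)*(a^2 - 3*a - 10) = (a - 5)*(a - 2)*(a + 2)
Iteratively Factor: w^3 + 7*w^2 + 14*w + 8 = (w + 4)*(w^2 + 3*w + 2) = (w + 1)*(w + 4)*(w + 2)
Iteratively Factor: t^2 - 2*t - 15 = (t + 3)*(t - 5)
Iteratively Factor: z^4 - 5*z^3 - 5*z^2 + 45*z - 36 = (z - 1)*(z^3 - 4*z^2 - 9*z + 36) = (z - 4)*(z - 1)*(z^2 - 9) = (z - 4)*(z - 3)*(z - 1)*(z + 3)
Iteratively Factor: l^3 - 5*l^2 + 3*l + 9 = (l - 3)*(l^2 - 2*l - 3) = (l - 3)^2*(l + 1)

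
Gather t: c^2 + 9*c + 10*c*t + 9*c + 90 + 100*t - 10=c^2 + 18*c + t*(10*c + 100) + 80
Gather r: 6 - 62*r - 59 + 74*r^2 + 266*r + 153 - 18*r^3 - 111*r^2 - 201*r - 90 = -18*r^3 - 37*r^2 + 3*r + 10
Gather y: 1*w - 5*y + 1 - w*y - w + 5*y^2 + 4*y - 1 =5*y^2 + y*(-w - 1)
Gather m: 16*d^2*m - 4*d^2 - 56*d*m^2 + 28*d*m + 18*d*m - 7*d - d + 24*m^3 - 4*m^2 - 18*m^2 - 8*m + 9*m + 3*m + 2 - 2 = -4*d^2 - 8*d + 24*m^3 + m^2*(-56*d - 22) + m*(16*d^2 + 46*d + 4)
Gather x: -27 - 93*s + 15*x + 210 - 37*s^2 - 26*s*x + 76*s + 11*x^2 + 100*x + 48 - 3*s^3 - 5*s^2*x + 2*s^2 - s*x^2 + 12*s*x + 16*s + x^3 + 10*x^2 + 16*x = -3*s^3 - 35*s^2 - s + x^3 + x^2*(21 - s) + x*(-5*s^2 - 14*s + 131) + 231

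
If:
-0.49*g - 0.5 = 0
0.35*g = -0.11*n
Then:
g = -1.02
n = 3.25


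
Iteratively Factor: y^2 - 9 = (y + 3)*(y - 3)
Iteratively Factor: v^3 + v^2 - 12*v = (v - 3)*(v^2 + 4*v) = (v - 3)*(v + 4)*(v)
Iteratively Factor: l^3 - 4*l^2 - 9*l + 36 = (l - 4)*(l^2 - 9) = (l - 4)*(l - 3)*(l + 3)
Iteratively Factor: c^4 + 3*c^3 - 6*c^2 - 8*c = (c)*(c^3 + 3*c^2 - 6*c - 8) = c*(c + 4)*(c^2 - c - 2) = c*(c - 2)*(c + 4)*(c + 1)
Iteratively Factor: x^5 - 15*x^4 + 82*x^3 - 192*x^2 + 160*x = (x)*(x^4 - 15*x^3 + 82*x^2 - 192*x + 160) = x*(x - 5)*(x^3 - 10*x^2 + 32*x - 32) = x*(x - 5)*(x - 4)*(x^2 - 6*x + 8) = x*(x - 5)*(x - 4)^2*(x - 2)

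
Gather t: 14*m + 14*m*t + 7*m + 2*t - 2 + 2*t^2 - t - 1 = 21*m + 2*t^2 + t*(14*m + 1) - 3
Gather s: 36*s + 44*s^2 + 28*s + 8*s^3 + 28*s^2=8*s^3 + 72*s^2 + 64*s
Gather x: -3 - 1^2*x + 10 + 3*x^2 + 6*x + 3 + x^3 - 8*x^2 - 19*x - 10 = x^3 - 5*x^2 - 14*x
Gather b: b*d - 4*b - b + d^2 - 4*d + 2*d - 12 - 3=b*(d - 5) + d^2 - 2*d - 15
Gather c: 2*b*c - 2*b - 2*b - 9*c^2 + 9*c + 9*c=-4*b - 9*c^2 + c*(2*b + 18)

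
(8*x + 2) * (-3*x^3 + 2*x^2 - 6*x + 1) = -24*x^4 + 10*x^3 - 44*x^2 - 4*x + 2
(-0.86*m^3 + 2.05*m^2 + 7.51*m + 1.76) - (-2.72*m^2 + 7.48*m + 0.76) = -0.86*m^3 + 4.77*m^2 + 0.0299999999999994*m + 1.0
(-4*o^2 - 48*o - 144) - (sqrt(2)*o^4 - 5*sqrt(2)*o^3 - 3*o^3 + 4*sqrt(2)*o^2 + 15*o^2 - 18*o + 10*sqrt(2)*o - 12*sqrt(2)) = -sqrt(2)*o^4 + 3*o^3 + 5*sqrt(2)*o^3 - 19*o^2 - 4*sqrt(2)*o^2 - 30*o - 10*sqrt(2)*o - 144 + 12*sqrt(2)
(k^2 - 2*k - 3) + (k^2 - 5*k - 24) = 2*k^2 - 7*k - 27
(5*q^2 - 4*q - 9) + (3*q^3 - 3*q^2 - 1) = 3*q^3 + 2*q^2 - 4*q - 10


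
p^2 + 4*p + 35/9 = (p + 5/3)*(p + 7/3)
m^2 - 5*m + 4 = (m - 4)*(m - 1)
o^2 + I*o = o*(o + I)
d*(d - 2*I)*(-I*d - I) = -I*d^3 - 2*d^2 - I*d^2 - 2*d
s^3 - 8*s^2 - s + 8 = (s - 8)*(s - 1)*(s + 1)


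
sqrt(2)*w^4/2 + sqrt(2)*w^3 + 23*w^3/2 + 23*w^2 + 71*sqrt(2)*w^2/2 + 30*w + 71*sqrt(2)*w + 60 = (w + 2)*(w + 5*sqrt(2))*(w + 6*sqrt(2))*(sqrt(2)*w/2 + 1/2)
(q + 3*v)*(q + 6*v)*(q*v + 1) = q^3*v + 9*q^2*v^2 + q^2 + 18*q*v^3 + 9*q*v + 18*v^2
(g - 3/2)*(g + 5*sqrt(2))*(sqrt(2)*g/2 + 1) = sqrt(2)*g^3/2 - 3*sqrt(2)*g^2/4 + 6*g^2 - 9*g + 5*sqrt(2)*g - 15*sqrt(2)/2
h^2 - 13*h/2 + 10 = (h - 4)*(h - 5/2)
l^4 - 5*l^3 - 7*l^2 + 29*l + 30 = (l - 5)*(l - 3)*(l + 1)*(l + 2)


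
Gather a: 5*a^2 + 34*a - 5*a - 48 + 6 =5*a^2 + 29*a - 42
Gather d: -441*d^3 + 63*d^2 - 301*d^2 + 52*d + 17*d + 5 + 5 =-441*d^3 - 238*d^2 + 69*d + 10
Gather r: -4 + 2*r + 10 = 2*r + 6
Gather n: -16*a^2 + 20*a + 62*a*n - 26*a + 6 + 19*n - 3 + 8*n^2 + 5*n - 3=-16*a^2 - 6*a + 8*n^2 + n*(62*a + 24)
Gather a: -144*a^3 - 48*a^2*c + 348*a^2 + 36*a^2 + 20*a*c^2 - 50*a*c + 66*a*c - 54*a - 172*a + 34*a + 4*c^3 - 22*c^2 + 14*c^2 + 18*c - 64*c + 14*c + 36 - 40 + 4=-144*a^3 + a^2*(384 - 48*c) + a*(20*c^2 + 16*c - 192) + 4*c^3 - 8*c^2 - 32*c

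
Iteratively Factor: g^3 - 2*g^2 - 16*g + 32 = (g - 4)*(g^2 + 2*g - 8) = (g - 4)*(g + 4)*(g - 2)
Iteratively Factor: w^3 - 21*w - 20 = (w - 5)*(w^2 + 5*w + 4) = (w - 5)*(w + 1)*(w + 4)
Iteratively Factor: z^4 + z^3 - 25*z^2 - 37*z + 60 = (z - 1)*(z^3 + 2*z^2 - 23*z - 60) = (z - 1)*(z + 4)*(z^2 - 2*z - 15) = (z - 1)*(z + 3)*(z + 4)*(z - 5)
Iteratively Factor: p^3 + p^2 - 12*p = (p - 3)*(p^2 + 4*p) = (p - 3)*(p + 4)*(p)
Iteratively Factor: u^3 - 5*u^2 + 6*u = (u - 2)*(u^2 - 3*u) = u*(u - 2)*(u - 3)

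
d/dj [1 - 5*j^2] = -10*j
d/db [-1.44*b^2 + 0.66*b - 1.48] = 0.66 - 2.88*b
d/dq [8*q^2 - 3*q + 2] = 16*q - 3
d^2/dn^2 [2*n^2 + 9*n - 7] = 4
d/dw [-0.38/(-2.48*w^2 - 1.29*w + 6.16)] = (-1.8848*w - 0.4902)/(2.48*w^2 + 1.29*w - 6.16)^2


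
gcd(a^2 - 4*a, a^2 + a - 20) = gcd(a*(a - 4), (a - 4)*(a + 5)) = a - 4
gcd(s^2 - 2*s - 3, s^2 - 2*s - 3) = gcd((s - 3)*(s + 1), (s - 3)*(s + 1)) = s^2 - 2*s - 3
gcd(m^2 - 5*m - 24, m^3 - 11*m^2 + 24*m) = m - 8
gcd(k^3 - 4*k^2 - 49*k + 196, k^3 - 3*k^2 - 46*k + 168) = k^2 + 3*k - 28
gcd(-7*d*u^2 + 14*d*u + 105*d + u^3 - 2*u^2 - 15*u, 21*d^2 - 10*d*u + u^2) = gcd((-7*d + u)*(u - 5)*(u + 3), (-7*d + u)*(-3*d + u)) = -7*d + u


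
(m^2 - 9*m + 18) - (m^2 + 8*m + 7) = 11 - 17*m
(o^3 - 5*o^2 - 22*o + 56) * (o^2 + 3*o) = o^5 - 2*o^4 - 37*o^3 - 10*o^2 + 168*o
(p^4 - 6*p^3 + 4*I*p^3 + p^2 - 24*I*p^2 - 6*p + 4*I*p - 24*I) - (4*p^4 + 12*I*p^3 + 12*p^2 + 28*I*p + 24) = -3*p^4 - 6*p^3 - 8*I*p^3 - 11*p^2 - 24*I*p^2 - 6*p - 24*I*p - 24 - 24*I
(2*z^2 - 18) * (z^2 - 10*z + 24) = 2*z^4 - 20*z^3 + 30*z^2 + 180*z - 432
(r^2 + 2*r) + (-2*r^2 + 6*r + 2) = -r^2 + 8*r + 2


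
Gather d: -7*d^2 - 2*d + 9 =-7*d^2 - 2*d + 9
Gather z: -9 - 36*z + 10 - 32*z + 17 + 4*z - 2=16 - 64*z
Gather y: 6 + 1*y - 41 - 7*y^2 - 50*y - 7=-7*y^2 - 49*y - 42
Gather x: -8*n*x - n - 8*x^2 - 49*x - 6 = -n - 8*x^2 + x*(-8*n - 49) - 6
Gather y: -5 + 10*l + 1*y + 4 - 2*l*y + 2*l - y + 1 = -2*l*y + 12*l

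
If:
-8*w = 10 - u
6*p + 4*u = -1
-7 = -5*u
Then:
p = -11/10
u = 7/5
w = -43/40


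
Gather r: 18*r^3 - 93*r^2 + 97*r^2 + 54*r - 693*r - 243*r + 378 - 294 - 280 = 18*r^3 + 4*r^2 - 882*r - 196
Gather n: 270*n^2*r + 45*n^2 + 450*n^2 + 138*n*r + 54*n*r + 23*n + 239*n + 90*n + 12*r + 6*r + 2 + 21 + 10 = n^2*(270*r + 495) + n*(192*r + 352) + 18*r + 33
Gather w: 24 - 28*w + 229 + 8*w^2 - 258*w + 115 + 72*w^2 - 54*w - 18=80*w^2 - 340*w + 350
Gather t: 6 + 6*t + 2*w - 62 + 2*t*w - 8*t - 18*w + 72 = t*(2*w - 2) - 16*w + 16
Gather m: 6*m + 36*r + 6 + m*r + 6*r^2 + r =m*(r + 6) + 6*r^2 + 37*r + 6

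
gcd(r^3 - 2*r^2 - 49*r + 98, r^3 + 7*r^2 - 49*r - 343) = r^2 - 49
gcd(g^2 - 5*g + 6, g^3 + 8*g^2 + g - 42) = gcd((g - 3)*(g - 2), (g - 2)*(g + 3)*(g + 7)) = g - 2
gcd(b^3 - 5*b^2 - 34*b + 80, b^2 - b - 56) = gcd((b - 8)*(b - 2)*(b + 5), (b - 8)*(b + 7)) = b - 8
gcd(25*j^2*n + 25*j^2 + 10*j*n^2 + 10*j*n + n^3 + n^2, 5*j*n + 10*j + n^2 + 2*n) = 5*j + n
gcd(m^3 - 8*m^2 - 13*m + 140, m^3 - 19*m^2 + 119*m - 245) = m^2 - 12*m + 35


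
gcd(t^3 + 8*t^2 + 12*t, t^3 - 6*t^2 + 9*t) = t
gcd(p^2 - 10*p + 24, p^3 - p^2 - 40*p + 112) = p - 4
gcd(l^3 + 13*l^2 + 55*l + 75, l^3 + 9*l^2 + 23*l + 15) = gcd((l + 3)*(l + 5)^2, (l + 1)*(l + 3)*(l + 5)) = l^2 + 8*l + 15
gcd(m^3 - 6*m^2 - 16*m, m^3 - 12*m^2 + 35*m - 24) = m - 8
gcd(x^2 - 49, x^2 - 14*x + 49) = x - 7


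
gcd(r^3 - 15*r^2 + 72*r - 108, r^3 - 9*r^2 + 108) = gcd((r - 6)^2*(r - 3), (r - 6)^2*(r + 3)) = r^2 - 12*r + 36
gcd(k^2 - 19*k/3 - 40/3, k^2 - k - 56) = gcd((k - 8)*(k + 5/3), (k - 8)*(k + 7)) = k - 8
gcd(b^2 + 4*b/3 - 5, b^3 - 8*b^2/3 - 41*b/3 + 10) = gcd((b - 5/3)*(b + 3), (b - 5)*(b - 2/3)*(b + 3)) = b + 3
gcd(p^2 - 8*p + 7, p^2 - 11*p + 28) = p - 7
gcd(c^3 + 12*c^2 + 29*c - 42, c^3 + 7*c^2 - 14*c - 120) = c + 6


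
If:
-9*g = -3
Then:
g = 1/3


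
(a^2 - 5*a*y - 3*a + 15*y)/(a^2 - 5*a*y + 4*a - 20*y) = (a - 3)/(a + 4)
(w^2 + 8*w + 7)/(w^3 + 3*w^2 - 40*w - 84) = (w + 1)/(w^2 - 4*w - 12)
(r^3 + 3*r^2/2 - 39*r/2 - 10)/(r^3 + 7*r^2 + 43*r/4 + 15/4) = 2*(r - 4)/(2*r + 3)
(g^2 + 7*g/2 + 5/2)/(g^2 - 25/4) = 2*(g + 1)/(2*g - 5)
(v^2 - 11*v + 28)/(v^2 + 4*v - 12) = (v^2 - 11*v + 28)/(v^2 + 4*v - 12)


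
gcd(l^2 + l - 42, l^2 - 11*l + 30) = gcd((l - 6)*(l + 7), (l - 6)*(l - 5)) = l - 6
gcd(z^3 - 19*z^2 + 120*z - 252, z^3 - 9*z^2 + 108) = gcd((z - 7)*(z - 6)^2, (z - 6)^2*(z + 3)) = z^2 - 12*z + 36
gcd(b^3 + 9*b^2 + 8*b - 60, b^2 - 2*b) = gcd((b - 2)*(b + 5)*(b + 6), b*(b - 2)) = b - 2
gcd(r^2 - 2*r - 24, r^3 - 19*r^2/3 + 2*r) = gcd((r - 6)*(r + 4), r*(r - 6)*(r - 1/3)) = r - 6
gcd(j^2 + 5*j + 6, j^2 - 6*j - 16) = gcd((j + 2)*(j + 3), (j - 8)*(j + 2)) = j + 2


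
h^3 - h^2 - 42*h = h*(h - 7)*(h + 6)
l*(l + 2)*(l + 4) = l^3 + 6*l^2 + 8*l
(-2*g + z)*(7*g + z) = -14*g^2 + 5*g*z + z^2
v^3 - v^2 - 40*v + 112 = (v - 4)^2*(v + 7)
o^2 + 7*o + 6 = (o + 1)*(o + 6)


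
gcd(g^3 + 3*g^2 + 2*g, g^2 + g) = g^2 + g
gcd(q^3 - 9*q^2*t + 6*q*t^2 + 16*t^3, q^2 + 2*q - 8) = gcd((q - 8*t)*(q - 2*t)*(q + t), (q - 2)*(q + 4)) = 1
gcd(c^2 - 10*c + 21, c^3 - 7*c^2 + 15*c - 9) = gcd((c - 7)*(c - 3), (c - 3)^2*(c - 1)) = c - 3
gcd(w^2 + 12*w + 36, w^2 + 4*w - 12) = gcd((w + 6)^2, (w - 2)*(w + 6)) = w + 6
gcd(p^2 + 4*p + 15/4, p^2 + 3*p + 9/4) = p + 3/2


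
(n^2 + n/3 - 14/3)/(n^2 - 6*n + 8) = (n + 7/3)/(n - 4)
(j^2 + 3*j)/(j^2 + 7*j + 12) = j/(j + 4)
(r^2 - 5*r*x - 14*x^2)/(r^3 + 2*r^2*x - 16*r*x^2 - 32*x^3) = (-r + 7*x)/(-r^2 + 16*x^2)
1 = 1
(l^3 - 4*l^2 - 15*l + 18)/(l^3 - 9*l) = (l^2 - 7*l + 6)/(l*(l - 3))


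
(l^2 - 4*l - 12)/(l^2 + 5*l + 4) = (l^2 - 4*l - 12)/(l^2 + 5*l + 4)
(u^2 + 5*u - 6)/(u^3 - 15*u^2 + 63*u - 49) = (u + 6)/(u^2 - 14*u + 49)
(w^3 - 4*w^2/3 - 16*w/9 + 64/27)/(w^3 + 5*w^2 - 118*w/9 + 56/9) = (9*w^2 - 16)/(3*(3*w^2 + 19*w - 14))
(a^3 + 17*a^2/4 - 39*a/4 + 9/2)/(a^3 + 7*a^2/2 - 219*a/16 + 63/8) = 4*(a - 1)/(4*a - 7)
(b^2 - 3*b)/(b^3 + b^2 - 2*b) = (b - 3)/(b^2 + b - 2)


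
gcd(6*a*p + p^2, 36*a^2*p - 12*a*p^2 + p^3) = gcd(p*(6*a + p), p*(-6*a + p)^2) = p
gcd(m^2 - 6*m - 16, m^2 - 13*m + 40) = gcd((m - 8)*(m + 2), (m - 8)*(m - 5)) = m - 8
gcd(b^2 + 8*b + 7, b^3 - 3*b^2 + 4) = b + 1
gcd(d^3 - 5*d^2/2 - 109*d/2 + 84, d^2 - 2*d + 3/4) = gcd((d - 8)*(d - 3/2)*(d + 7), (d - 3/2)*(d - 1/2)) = d - 3/2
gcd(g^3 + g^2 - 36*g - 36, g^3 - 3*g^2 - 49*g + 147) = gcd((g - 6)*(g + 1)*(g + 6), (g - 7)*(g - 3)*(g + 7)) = 1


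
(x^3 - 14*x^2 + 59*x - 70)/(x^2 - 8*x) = (x^3 - 14*x^2 + 59*x - 70)/(x*(x - 8))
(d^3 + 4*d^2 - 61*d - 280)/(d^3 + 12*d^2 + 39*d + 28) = (d^2 - 3*d - 40)/(d^2 + 5*d + 4)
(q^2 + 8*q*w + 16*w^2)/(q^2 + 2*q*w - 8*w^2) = (q + 4*w)/(q - 2*w)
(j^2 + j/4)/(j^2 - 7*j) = (j + 1/4)/(j - 7)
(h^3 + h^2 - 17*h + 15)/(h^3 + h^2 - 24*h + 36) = (h^2 + 4*h - 5)/(h^2 + 4*h - 12)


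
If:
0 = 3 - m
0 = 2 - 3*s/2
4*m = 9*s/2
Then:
No Solution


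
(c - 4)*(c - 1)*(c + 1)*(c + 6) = c^4 + 2*c^3 - 25*c^2 - 2*c + 24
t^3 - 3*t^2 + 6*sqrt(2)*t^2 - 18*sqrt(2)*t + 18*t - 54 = (t - 3)*(t + 3*sqrt(2))^2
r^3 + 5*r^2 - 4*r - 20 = (r - 2)*(r + 2)*(r + 5)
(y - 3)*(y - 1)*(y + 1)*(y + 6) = y^4 + 3*y^3 - 19*y^2 - 3*y + 18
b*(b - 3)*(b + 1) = b^3 - 2*b^2 - 3*b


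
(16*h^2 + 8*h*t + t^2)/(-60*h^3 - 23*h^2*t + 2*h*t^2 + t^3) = (4*h + t)/(-15*h^2 - 2*h*t + t^2)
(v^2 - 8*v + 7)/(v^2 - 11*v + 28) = (v - 1)/(v - 4)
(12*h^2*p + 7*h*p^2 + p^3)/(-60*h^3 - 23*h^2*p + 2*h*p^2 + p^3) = p/(-5*h + p)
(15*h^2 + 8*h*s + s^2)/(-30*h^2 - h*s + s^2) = (3*h + s)/(-6*h + s)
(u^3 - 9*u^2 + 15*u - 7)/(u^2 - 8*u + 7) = u - 1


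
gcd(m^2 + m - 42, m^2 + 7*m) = m + 7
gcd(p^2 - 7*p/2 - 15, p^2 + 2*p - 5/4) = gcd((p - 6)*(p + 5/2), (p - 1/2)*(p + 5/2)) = p + 5/2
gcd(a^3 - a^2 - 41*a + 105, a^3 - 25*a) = a - 5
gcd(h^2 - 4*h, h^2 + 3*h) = h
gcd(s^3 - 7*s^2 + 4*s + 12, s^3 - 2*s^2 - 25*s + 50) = s - 2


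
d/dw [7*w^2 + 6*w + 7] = 14*w + 6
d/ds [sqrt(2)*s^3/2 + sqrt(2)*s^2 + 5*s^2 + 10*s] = 3*sqrt(2)*s^2/2 + 2*sqrt(2)*s + 10*s + 10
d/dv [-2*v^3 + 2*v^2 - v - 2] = -6*v^2 + 4*v - 1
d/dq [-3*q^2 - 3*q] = -6*q - 3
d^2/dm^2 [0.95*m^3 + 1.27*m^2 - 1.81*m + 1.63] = 5.7*m + 2.54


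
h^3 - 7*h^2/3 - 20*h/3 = h*(h - 4)*(h + 5/3)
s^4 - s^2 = s^2*(s - 1)*(s + 1)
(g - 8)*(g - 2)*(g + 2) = g^3 - 8*g^2 - 4*g + 32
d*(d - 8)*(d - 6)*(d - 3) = d^4 - 17*d^3 + 90*d^2 - 144*d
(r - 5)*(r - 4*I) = r^2 - 5*r - 4*I*r + 20*I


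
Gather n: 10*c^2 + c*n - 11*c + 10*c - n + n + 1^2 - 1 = 10*c^2 + c*n - c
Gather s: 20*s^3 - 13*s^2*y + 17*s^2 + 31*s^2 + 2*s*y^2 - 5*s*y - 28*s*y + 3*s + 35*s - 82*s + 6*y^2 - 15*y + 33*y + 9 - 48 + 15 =20*s^3 + s^2*(48 - 13*y) + s*(2*y^2 - 33*y - 44) + 6*y^2 + 18*y - 24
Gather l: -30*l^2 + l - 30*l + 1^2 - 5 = -30*l^2 - 29*l - 4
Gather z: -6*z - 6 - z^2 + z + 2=-z^2 - 5*z - 4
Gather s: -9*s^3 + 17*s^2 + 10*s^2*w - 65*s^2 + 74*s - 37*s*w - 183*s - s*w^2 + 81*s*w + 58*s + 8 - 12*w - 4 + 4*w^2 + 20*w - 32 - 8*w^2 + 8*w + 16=-9*s^3 + s^2*(10*w - 48) + s*(-w^2 + 44*w - 51) - 4*w^2 + 16*w - 12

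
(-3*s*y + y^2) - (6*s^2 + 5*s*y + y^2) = -6*s^2 - 8*s*y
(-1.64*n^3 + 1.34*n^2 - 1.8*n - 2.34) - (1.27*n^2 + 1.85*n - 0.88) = -1.64*n^3 + 0.0700000000000001*n^2 - 3.65*n - 1.46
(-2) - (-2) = 0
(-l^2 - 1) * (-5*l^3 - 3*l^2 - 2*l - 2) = 5*l^5 + 3*l^4 + 7*l^3 + 5*l^2 + 2*l + 2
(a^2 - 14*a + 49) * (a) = a^3 - 14*a^2 + 49*a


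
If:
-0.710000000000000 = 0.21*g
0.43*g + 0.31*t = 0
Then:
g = -3.38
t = 4.69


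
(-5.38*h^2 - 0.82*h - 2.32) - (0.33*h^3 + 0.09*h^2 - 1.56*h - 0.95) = -0.33*h^3 - 5.47*h^2 + 0.74*h - 1.37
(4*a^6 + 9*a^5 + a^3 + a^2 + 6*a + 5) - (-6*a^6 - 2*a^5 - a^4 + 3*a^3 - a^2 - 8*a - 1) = 10*a^6 + 11*a^5 + a^4 - 2*a^3 + 2*a^2 + 14*a + 6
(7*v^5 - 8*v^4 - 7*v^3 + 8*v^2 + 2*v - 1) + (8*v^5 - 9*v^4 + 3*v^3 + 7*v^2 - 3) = 15*v^5 - 17*v^4 - 4*v^3 + 15*v^2 + 2*v - 4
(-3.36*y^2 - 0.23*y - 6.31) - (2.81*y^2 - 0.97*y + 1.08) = -6.17*y^2 + 0.74*y - 7.39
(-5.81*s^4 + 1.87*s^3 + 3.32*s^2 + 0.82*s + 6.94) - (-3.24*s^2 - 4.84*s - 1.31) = -5.81*s^4 + 1.87*s^3 + 6.56*s^2 + 5.66*s + 8.25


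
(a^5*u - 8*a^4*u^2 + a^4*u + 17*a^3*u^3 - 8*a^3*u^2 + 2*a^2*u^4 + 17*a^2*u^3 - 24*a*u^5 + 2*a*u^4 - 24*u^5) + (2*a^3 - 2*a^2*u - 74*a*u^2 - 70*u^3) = a^5*u - 8*a^4*u^2 + a^4*u + 17*a^3*u^3 - 8*a^3*u^2 + 2*a^3 + 2*a^2*u^4 + 17*a^2*u^3 - 2*a^2*u - 24*a*u^5 + 2*a*u^4 - 74*a*u^2 - 24*u^5 - 70*u^3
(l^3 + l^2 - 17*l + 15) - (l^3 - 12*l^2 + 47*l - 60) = 13*l^2 - 64*l + 75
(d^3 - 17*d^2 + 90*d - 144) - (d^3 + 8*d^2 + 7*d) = -25*d^2 + 83*d - 144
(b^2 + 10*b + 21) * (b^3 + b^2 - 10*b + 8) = b^5 + 11*b^4 + 21*b^3 - 71*b^2 - 130*b + 168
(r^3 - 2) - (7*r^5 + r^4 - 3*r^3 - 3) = -7*r^5 - r^4 + 4*r^3 + 1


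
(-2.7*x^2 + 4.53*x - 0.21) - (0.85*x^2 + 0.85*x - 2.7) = -3.55*x^2 + 3.68*x + 2.49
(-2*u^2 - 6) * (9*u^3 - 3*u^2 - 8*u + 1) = -18*u^5 + 6*u^4 - 38*u^3 + 16*u^2 + 48*u - 6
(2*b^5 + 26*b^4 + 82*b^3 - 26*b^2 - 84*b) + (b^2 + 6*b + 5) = 2*b^5 + 26*b^4 + 82*b^3 - 25*b^2 - 78*b + 5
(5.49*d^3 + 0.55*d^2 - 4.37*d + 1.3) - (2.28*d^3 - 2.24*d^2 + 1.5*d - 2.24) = 3.21*d^3 + 2.79*d^2 - 5.87*d + 3.54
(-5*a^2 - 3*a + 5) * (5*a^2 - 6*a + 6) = -25*a^4 + 15*a^3 + 13*a^2 - 48*a + 30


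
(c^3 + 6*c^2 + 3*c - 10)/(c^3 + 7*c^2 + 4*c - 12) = (c + 5)/(c + 6)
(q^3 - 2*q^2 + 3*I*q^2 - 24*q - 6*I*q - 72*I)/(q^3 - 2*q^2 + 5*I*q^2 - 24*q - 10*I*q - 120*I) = (q + 3*I)/(q + 5*I)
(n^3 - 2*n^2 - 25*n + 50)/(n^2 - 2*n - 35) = (n^2 - 7*n + 10)/(n - 7)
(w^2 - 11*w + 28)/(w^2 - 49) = (w - 4)/(w + 7)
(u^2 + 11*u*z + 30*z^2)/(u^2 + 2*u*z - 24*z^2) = (-u - 5*z)/(-u + 4*z)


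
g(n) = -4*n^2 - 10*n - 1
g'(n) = -8*n - 10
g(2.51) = -51.30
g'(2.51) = -30.08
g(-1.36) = 5.20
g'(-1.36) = 0.88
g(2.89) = -63.31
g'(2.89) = -33.12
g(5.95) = -202.11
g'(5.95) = -57.60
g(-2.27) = 1.09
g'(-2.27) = 8.16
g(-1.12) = 5.18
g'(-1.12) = -1.04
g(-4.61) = -39.91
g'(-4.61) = 26.88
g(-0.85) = 4.61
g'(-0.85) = -3.20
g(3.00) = -67.00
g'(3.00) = -34.00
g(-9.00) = -235.00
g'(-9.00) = 62.00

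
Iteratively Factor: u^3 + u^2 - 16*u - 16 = (u - 4)*(u^2 + 5*u + 4) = (u - 4)*(u + 1)*(u + 4)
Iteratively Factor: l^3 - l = (l)*(l^2 - 1) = l*(l + 1)*(l - 1)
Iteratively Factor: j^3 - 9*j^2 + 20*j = (j - 5)*(j^2 - 4*j) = (j - 5)*(j - 4)*(j)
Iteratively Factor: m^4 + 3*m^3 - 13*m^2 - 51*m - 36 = (m + 3)*(m^3 - 13*m - 12) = (m - 4)*(m + 3)*(m^2 + 4*m + 3) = (m - 4)*(m + 3)^2*(m + 1)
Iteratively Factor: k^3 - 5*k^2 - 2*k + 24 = (k + 2)*(k^2 - 7*k + 12) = (k - 4)*(k + 2)*(k - 3)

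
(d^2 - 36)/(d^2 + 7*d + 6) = (d - 6)/(d + 1)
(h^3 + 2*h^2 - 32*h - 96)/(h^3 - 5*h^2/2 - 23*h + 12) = 2*(h + 4)/(2*h - 1)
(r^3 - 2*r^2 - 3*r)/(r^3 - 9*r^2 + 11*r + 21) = r/(r - 7)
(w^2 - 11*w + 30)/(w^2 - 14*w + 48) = (w - 5)/(w - 8)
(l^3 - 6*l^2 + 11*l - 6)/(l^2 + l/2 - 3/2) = 2*(l^2 - 5*l + 6)/(2*l + 3)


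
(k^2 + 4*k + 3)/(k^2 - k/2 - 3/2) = 2*(k + 3)/(2*k - 3)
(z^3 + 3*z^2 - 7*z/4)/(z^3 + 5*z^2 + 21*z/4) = (2*z - 1)/(2*z + 3)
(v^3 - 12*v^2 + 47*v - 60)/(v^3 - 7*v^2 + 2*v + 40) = (v - 3)/(v + 2)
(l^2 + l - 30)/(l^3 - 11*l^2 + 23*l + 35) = (l + 6)/(l^2 - 6*l - 7)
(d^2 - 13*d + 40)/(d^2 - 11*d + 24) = (d - 5)/(d - 3)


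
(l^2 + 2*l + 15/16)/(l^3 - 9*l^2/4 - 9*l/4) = (l + 5/4)/(l*(l - 3))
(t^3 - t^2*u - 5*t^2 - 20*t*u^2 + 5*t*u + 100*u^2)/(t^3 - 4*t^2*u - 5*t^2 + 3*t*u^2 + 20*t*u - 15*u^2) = (t^2 - t*u - 20*u^2)/(t^2 - 4*t*u + 3*u^2)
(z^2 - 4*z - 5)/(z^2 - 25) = (z + 1)/(z + 5)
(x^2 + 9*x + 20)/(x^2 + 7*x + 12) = (x + 5)/(x + 3)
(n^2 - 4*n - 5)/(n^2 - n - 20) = (n + 1)/(n + 4)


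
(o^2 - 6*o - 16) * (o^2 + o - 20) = o^4 - 5*o^3 - 42*o^2 + 104*o + 320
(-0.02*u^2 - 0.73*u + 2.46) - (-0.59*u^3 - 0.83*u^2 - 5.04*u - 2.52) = 0.59*u^3 + 0.81*u^2 + 4.31*u + 4.98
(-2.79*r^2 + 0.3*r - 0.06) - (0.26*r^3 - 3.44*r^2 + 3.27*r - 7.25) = -0.26*r^3 + 0.65*r^2 - 2.97*r + 7.19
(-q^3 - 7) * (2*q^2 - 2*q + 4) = -2*q^5 + 2*q^4 - 4*q^3 - 14*q^2 + 14*q - 28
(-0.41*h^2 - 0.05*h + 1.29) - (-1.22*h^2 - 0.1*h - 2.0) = 0.81*h^2 + 0.05*h + 3.29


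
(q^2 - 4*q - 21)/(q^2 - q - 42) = (q + 3)/(q + 6)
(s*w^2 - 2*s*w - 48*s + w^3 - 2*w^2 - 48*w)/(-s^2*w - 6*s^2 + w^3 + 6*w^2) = (8 - w)/(s - w)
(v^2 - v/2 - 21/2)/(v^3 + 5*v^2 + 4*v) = (2*v^2 - v - 21)/(2*v*(v^2 + 5*v + 4))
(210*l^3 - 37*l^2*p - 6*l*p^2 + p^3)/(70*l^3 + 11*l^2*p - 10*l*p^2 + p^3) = (6*l + p)/(2*l + p)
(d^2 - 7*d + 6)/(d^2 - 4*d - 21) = (-d^2 + 7*d - 6)/(-d^2 + 4*d + 21)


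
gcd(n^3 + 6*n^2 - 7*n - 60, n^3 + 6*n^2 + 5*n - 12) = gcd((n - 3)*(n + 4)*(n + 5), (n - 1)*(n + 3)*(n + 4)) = n + 4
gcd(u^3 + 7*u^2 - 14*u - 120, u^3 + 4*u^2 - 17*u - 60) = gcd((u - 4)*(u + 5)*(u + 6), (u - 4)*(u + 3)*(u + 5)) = u^2 + u - 20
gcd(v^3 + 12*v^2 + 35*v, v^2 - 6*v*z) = v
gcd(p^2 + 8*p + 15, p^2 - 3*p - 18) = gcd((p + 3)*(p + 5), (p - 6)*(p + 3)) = p + 3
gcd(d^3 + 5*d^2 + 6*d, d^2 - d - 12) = d + 3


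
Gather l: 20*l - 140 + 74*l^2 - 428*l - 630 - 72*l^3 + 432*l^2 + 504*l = -72*l^3 + 506*l^2 + 96*l - 770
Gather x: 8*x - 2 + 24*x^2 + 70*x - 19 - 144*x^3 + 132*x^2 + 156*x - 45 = -144*x^3 + 156*x^2 + 234*x - 66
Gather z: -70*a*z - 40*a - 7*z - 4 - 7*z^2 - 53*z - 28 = -40*a - 7*z^2 + z*(-70*a - 60) - 32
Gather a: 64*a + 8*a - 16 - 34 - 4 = 72*a - 54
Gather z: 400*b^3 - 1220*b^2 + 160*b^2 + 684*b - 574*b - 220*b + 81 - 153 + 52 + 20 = 400*b^3 - 1060*b^2 - 110*b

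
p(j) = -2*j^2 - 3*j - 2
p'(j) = -4*j - 3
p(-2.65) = -8.10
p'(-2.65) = 7.60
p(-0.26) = -1.36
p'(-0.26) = -1.96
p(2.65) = -24.00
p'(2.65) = -13.60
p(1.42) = -10.29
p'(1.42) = -8.68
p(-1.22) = -1.32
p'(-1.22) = 1.88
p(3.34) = -34.33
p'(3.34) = -16.36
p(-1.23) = -1.34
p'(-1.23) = 1.92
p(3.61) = -38.89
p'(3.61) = -17.44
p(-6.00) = -56.00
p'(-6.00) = 21.00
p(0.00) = -2.00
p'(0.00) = -3.00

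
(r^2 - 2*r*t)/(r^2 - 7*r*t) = (r - 2*t)/(r - 7*t)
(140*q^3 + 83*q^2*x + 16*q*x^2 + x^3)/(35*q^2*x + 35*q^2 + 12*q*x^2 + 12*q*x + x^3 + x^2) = (4*q + x)/(x + 1)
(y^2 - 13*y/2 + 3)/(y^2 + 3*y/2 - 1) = (y - 6)/(y + 2)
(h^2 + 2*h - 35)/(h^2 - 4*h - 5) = (h + 7)/(h + 1)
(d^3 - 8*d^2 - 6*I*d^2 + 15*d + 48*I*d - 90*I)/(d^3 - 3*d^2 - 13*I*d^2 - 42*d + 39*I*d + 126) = (d - 5)/(d - 7*I)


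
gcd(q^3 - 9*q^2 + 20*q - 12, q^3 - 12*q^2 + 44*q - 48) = q^2 - 8*q + 12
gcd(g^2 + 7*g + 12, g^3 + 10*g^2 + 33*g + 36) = g^2 + 7*g + 12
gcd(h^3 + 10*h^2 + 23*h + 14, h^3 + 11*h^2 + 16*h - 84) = h + 7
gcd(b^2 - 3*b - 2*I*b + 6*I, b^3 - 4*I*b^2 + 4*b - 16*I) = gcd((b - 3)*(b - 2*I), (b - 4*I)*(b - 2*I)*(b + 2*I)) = b - 2*I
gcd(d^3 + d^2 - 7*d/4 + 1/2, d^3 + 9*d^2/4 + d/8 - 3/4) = d^2 + 3*d/2 - 1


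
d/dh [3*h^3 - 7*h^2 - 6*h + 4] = 9*h^2 - 14*h - 6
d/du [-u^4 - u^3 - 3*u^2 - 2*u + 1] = -4*u^3 - 3*u^2 - 6*u - 2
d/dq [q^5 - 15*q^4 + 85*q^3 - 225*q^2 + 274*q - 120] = 5*q^4 - 60*q^3 + 255*q^2 - 450*q + 274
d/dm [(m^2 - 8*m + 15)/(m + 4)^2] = 2*(8*m - 31)/(m^3 + 12*m^2 + 48*m + 64)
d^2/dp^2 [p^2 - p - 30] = 2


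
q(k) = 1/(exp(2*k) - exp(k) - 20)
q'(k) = (-2*exp(2*k) + exp(k))/(exp(2*k) - exp(k) - 20)^2 = (1 - 2*exp(k))*exp(k)/(-exp(2*k) + exp(k) + 20)^2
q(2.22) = 0.02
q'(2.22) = -0.05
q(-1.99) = -0.05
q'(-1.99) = 0.00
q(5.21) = 0.00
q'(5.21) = -0.00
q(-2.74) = -0.05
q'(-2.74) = 0.00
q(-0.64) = -0.05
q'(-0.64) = -0.00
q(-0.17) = -0.05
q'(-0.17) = -0.00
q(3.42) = 0.00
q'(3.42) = -0.00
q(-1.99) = -0.05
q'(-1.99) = 0.00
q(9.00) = 0.00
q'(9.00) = 0.00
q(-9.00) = -0.05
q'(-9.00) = 0.00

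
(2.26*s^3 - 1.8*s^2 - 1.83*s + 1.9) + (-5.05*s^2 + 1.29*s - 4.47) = 2.26*s^3 - 6.85*s^2 - 0.54*s - 2.57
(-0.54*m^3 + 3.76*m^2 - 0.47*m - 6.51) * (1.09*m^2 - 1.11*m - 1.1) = -0.5886*m^5 + 4.6978*m^4 - 4.0919*m^3 - 10.7102*m^2 + 7.7431*m + 7.161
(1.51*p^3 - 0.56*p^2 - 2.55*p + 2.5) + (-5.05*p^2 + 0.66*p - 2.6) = 1.51*p^3 - 5.61*p^2 - 1.89*p - 0.1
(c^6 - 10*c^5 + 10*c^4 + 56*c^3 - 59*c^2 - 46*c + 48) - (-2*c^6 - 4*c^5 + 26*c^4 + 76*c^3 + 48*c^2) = 3*c^6 - 6*c^5 - 16*c^4 - 20*c^3 - 107*c^2 - 46*c + 48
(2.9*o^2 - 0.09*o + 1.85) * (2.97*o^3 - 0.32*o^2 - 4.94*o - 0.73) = 8.613*o^5 - 1.1953*o^4 - 8.8027*o^3 - 2.2644*o^2 - 9.0733*o - 1.3505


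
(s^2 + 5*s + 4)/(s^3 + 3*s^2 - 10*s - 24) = (s + 1)/(s^2 - s - 6)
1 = 1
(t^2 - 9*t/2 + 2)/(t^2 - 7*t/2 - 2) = (2*t - 1)/(2*t + 1)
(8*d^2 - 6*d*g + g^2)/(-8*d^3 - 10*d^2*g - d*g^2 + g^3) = (-2*d + g)/(2*d^2 + 3*d*g + g^2)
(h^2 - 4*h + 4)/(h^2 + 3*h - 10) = (h - 2)/(h + 5)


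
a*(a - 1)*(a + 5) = a^3 + 4*a^2 - 5*a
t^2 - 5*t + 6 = (t - 3)*(t - 2)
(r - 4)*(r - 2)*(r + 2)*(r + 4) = r^4 - 20*r^2 + 64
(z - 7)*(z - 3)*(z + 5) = z^3 - 5*z^2 - 29*z + 105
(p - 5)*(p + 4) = p^2 - p - 20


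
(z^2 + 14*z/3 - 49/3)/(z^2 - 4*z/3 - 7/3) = (z + 7)/(z + 1)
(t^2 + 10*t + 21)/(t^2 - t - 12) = (t + 7)/(t - 4)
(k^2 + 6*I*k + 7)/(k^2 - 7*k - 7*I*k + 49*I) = (k^2 + 6*I*k + 7)/(k^2 - 7*k - 7*I*k + 49*I)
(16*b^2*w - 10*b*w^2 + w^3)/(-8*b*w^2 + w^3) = (-2*b + w)/w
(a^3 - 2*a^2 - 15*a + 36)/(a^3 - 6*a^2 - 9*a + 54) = (a^2 + a - 12)/(a^2 - 3*a - 18)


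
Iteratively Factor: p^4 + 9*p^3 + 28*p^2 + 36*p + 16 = (p + 2)*(p^3 + 7*p^2 + 14*p + 8) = (p + 2)^2*(p^2 + 5*p + 4) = (p + 2)^2*(p + 4)*(p + 1)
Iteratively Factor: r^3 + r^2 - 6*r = (r + 3)*(r^2 - 2*r) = r*(r + 3)*(r - 2)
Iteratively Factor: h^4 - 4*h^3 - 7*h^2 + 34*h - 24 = (h - 4)*(h^3 - 7*h + 6) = (h - 4)*(h - 2)*(h^2 + 2*h - 3) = (h - 4)*(h - 2)*(h + 3)*(h - 1)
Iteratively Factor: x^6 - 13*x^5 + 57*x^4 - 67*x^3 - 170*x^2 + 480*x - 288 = (x - 4)*(x^5 - 9*x^4 + 21*x^3 + 17*x^2 - 102*x + 72) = (x - 4)*(x - 1)*(x^4 - 8*x^3 + 13*x^2 + 30*x - 72) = (x - 4)*(x - 1)*(x + 2)*(x^3 - 10*x^2 + 33*x - 36) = (x - 4)^2*(x - 1)*(x + 2)*(x^2 - 6*x + 9) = (x - 4)^2*(x - 3)*(x - 1)*(x + 2)*(x - 3)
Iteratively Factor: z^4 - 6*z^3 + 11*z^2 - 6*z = (z)*(z^3 - 6*z^2 + 11*z - 6) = z*(z - 1)*(z^2 - 5*z + 6) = z*(z - 2)*(z - 1)*(z - 3)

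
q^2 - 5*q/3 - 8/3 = (q - 8/3)*(q + 1)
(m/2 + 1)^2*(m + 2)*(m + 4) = m^4/4 + 5*m^3/2 + 9*m^2 + 14*m + 8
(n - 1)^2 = n^2 - 2*n + 1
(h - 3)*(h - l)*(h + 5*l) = h^3 + 4*h^2*l - 3*h^2 - 5*h*l^2 - 12*h*l + 15*l^2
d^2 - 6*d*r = d*(d - 6*r)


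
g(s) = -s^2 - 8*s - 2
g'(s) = -2*s - 8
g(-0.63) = 2.64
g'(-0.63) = -6.74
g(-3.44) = 13.69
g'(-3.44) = -1.12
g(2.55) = -28.90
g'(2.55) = -13.10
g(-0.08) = -1.37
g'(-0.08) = -7.84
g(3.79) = -46.68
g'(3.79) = -15.58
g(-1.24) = 6.38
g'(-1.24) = -5.52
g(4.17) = -52.75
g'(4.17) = -16.34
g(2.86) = -33.06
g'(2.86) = -13.72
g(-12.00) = -50.00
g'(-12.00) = 16.00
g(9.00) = -155.00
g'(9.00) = -26.00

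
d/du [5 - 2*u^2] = -4*u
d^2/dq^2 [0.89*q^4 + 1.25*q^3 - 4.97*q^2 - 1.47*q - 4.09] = 10.68*q^2 + 7.5*q - 9.94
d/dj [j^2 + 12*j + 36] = 2*j + 12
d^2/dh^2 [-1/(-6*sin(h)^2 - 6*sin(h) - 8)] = 3*(-12*sin(h)^4 - 9*sin(h)^3 + 31*sin(h)^2 + 22*sin(h) - 2)/(2*(3*sin(h)^2 + 3*sin(h) + 4)^3)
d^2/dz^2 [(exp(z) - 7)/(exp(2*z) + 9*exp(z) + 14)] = (exp(4*z) - 37*exp(3*z) - 273*exp(2*z) - 301*exp(z) + 1078)*exp(z)/(exp(6*z) + 27*exp(5*z) + 285*exp(4*z) + 1485*exp(3*z) + 3990*exp(2*z) + 5292*exp(z) + 2744)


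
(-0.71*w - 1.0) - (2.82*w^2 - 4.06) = -2.82*w^2 - 0.71*w + 3.06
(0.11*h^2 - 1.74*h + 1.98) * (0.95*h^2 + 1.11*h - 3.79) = 0.1045*h^4 - 1.5309*h^3 - 0.4673*h^2 + 8.7924*h - 7.5042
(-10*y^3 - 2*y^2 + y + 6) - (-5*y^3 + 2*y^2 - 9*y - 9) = -5*y^3 - 4*y^2 + 10*y + 15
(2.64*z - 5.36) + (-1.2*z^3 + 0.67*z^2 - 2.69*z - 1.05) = -1.2*z^3 + 0.67*z^2 - 0.0499999999999998*z - 6.41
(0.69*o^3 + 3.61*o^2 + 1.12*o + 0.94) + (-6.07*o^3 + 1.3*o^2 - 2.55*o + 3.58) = -5.38*o^3 + 4.91*o^2 - 1.43*o + 4.52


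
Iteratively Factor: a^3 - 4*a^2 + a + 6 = (a - 3)*(a^2 - a - 2) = (a - 3)*(a - 2)*(a + 1)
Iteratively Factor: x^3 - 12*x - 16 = (x + 2)*(x^2 - 2*x - 8) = (x + 2)^2*(x - 4)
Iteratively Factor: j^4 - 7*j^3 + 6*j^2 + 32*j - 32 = (j - 4)*(j^3 - 3*j^2 - 6*j + 8) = (j - 4)*(j - 1)*(j^2 - 2*j - 8) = (j - 4)^2*(j - 1)*(j + 2)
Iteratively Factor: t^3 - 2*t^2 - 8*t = (t - 4)*(t^2 + 2*t) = (t - 4)*(t + 2)*(t)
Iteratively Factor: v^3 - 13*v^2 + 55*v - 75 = (v - 3)*(v^2 - 10*v + 25) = (v - 5)*(v - 3)*(v - 5)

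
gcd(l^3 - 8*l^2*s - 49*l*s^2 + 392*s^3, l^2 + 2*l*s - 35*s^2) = l + 7*s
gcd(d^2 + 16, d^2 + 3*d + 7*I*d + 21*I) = 1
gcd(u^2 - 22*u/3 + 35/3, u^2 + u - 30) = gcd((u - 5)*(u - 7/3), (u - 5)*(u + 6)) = u - 5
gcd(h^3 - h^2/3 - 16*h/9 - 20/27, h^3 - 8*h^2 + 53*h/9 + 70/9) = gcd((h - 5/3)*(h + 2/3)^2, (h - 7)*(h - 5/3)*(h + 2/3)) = h^2 - h - 10/9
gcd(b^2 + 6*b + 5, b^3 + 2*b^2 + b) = b + 1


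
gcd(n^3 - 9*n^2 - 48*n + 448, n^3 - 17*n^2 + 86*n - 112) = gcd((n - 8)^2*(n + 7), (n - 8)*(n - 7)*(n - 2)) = n - 8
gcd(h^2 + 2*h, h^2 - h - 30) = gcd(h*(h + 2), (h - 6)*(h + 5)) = 1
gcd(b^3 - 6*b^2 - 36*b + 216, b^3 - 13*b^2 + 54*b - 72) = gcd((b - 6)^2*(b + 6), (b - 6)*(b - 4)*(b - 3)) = b - 6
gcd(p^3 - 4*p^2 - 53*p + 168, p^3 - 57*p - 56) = p^2 - p - 56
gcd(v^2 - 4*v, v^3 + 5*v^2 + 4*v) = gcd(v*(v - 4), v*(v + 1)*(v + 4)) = v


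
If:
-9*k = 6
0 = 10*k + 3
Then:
No Solution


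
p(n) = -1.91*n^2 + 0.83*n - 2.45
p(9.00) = -149.69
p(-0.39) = -3.06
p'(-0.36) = 2.21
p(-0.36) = -3.00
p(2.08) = -8.99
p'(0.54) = -1.23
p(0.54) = -2.56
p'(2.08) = -7.12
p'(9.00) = -33.55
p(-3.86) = -34.11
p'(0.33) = -0.43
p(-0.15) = -2.62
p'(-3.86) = 15.58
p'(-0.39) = 2.32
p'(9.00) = -33.55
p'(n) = 0.83 - 3.82*n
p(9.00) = -149.69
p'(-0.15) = 1.40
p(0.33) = -2.38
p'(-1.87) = 7.97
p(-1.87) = -10.68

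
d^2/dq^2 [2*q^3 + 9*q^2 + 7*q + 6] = 12*q + 18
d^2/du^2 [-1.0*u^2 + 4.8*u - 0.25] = -2.00000000000000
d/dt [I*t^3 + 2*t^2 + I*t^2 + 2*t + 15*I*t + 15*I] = 3*I*t^2 + 2*t*(2 + I) + 2 + 15*I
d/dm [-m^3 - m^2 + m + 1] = -3*m^2 - 2*m + 1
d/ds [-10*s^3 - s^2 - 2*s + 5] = -30*s^2 - 2*s - 2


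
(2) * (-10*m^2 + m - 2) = -20*m^2 + 2*m - 4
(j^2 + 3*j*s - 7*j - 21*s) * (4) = 4*j^2 + 12*j*s - 28*j - 84*s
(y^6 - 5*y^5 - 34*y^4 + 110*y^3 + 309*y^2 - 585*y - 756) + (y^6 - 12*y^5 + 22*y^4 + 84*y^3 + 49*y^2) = 2*y^6 - 17*y^5 - 12*y^4 + 194*y^3 + 358*y^2 - 585*y - 756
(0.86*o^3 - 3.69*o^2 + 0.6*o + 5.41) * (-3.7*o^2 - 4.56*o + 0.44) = -3.182*o^5 + 9.7314*o^4 + 14.9848*o^3 - 24.3766*o^2 - 24.4056*o + 2.3804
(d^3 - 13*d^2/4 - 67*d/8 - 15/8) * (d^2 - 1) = d^5 - 13*d^4/4 - 75*d^3/8 + 11*d^2/8 + 67*d/8 + 15/8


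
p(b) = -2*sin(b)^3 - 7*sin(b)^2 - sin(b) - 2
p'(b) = -6*sin(b)^2*cos(b) - 14*sin(b)*cos(b) - cos(b) = (-14*sin(b) + 3*cos(2*b) - 4)*cos(b)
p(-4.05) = -8.12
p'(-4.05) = 9.70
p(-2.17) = -4.82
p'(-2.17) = -3.65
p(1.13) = -10.11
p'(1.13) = -7.92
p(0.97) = -8.71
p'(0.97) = -9.40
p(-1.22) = -5.58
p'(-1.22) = 2.36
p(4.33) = -5.50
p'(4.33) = -2.55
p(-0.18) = -2.03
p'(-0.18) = 1.29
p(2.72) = -3.72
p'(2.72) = 7.06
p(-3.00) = -1.99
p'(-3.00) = -0.85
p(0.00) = -2.00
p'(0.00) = -1.00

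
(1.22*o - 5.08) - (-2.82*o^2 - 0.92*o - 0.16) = 2.82*o^2 + 2.14*o - 4.92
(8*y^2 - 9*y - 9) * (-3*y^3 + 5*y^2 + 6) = -24*y^5 + 67*y^4 - 18*y^3 + 3*y^2 - 54*y - 54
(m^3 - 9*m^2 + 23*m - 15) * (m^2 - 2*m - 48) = m^5 - 11*m^4 - 7*m^3 + 371*m^2 - 1074*m + 720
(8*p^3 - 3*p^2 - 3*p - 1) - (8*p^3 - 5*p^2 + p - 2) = 2*p^2 - 4*p + 1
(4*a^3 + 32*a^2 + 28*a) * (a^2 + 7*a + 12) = 4*a^5 + 60*a^4 + 300*a^3 + 580*a^2 + 336*a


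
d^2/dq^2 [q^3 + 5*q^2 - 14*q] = 6*q + 10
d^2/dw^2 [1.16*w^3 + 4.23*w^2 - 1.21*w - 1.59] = 6.96*w + 8.46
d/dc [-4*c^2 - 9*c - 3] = -8*c - 9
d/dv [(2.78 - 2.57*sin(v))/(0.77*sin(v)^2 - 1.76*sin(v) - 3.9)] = (1.9789*sin(v)^2 - 4.2812*sin(v) + 14.9158)*cos(v)/(0.5929*sin(v)^4 - 2.7104*sin(v)^3 - 2.9084*sin(v)^2 + 13.728*sin(v) + 15.21)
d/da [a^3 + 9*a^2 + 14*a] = 3*a^2 + 18*a + 14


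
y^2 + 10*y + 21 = (y + 3)*(y + 7)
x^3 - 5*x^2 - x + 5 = (x - 5)*(x - 1)*(x + 1)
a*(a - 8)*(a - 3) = a^3 - 11*a^2 + 24*a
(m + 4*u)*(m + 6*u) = m^2 + 10*m*u + 24*u^2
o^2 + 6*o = o*(o + 6)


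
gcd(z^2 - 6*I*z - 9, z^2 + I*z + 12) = z - 3*I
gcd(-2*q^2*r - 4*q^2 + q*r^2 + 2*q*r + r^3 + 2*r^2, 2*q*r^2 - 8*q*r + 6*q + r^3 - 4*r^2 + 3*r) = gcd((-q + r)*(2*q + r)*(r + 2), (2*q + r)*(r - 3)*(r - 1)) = 2*q + r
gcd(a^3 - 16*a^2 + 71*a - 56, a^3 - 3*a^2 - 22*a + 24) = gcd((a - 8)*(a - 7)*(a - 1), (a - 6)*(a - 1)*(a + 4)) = a - 1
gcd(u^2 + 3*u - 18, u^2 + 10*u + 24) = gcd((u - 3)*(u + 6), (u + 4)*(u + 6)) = u + 6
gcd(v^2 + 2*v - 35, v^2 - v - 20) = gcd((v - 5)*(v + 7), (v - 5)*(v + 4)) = v - 5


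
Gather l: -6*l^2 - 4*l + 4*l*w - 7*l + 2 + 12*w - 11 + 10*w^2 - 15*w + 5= -6*l^2 + l*(4*w - 11) + 10*w^2 - 3*w - 4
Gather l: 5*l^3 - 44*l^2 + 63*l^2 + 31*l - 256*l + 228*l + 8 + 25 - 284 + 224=5*l^3 + 19*l^2 + 3*l - 27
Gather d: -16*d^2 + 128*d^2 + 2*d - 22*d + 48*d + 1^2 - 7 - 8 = 112*d^2 + 28*d - 14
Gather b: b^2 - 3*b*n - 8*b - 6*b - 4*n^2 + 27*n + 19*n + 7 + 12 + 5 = b^2 + b*(-3*n - 14) - 4*n^2 + 46*n + 24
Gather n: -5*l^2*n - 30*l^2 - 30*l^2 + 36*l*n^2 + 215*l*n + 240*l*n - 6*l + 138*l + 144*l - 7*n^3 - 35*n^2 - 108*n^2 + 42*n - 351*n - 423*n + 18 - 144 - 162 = -60*l^2 + 276*l - 7*n^3 + n^2*(36*l - 143) + n*(-5*l^2 + 455*l - 732) - 288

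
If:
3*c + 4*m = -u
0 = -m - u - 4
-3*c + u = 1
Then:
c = -19/6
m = 9/2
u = -17/2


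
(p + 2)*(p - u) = p^2 - p*u + 2*p - 2*u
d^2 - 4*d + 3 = (d - 3)*(d - 1)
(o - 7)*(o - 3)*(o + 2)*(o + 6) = o^4 - 2*o^3 - 47*o^2 + 48*o + 252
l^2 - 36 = (l - 6)*(l + 6)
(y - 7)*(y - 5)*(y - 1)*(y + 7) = y^4 - 6*y^3 - 44*y^2 + 294*y - 245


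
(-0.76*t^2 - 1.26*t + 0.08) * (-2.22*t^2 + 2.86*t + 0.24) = 1.6872*t^4 + 0.6236*t^3 - 3.9636*t^2 - 0.0736*t + 0.0192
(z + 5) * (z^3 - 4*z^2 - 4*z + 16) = z^4 + z^3 - 24*z^2 - 4*z + 80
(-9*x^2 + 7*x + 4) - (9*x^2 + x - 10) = -18*x^2 + 6*x + 14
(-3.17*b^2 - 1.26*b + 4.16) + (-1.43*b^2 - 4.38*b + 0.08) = -4.6*b^2 - 5.64*b + 4.24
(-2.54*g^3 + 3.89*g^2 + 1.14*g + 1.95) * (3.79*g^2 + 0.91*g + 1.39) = -9.6266*g^5 + 12.4317*g^4 + 4.3299*g^3 + 13.835*g^2 + 3.3591*g + 2.7105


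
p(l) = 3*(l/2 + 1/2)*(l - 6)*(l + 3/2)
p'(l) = 3*(l/2 + 1/2)*(l - 6) + 3*(l/2 + 1/2)*(l + 3/2) + 3*(l - 6)*(l + 3/2)/2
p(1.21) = -43.03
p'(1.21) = -26.37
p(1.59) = -52.94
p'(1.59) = -25.57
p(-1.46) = 0.21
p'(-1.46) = 4.67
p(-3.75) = -90.49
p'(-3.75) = 82.41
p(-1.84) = -3.36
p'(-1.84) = 14.31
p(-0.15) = -10.59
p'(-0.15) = -18.57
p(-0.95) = -0.29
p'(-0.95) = -6.21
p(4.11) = -81.27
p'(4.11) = 12.61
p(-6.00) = -405.00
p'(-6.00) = 204.75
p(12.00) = 1579.50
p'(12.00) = 501.75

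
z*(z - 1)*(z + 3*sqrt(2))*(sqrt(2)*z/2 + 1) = sqrt(2)*z^4/2 - sqrt(2)*z^3/2 + 4*z^3 - 4*z^2 + 3*sqrt(2)*z^2 - 3*sqrt(2)*z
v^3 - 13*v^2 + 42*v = v*(v - 7)*(v - 6)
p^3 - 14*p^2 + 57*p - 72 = (p - 8)*(p - 3)^2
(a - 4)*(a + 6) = a^2 + 2*a - 24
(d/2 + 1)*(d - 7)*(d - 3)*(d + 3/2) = d^4/2 - 13*d^3/4 - 11*d^2/2 + 87*d/4 + 63/2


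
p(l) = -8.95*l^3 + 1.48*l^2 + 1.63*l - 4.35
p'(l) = -26.85*l^2 + 2.96*l + 1.63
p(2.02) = -68.79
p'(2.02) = -101.95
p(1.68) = -39.87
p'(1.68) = -69.18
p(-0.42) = -4.11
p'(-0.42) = -4.35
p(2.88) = -201.18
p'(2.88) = -212.55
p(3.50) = -364.25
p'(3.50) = -316.92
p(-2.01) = 71.03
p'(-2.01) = -112.80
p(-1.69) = 40.32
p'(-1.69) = -80.06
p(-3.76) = 486.20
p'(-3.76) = -389.09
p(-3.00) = 245.73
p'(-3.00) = -248.90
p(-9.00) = 6625.41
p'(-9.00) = -2199.86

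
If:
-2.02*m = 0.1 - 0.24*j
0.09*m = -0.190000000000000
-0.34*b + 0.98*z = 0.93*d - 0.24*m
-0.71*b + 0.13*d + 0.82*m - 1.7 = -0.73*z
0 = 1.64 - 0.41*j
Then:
No Solution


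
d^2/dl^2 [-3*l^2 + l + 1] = -6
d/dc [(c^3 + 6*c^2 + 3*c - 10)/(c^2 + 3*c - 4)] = (c^2 + 8*c + 18)/(c^2 + 8*c + 16)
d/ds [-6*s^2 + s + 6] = 1 - 12*s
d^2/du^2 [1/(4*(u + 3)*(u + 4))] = ((u + 3)^2 + (u + 3)*(u + 4) + (u + 4)^2)/(2*(u + 3)^3*(u + 4)^3)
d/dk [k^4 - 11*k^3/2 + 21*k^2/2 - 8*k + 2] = 4*k^3 - 33*k^2/2 + 21*k - 8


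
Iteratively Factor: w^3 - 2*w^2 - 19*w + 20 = (w - 1)*(w^2 - w - 20) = (w - 5)*(w - 1)*(w + 4)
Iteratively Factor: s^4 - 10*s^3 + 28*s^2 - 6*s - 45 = (s + 1)*(s^3 - 11*s^2 + 39*s - 45) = (s - 3)*(s + 1)*(s^2 - 8*s + 15) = (s - 3)^2*(s + 1)*(s - 5)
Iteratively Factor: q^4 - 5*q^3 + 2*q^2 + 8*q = (q - 2)*(q^3 - 3*q^2 - 4*q) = (q - 4)*(q - 2)*(q^2 + q) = q*(q - 4)*(q - 2)*(q + 1)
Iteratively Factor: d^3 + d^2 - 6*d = (d + 3)*(d^2 - 2*d) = d*(d + 3)*(d - 2)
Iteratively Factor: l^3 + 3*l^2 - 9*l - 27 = (l + 3)*(l^2 - 9) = (l - 3)*(l + 3)*(l + 3)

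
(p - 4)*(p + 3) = p^2 - p - 12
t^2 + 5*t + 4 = (t + 1)*(t + 4)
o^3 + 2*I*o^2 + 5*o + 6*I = (o - 2*I)*(o + I)*(o + 3*I)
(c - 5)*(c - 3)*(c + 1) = c^3 - 7*c^2 + 7*c + 15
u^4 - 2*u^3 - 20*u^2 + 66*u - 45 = (u - 3)^2*(u - 1)*(u + 5)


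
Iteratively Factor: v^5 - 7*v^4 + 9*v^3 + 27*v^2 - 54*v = (v + 2)*(v^4 - 9*v^3 + 27*v^2 - 27*v) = (v - 3)*(v + 2)*(v^3 - 6*v^2 + 9*v) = (v - 3)^2*(v + 2)*(v^2 - 3*v) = (v - 3)^3*(v + 2)*(v)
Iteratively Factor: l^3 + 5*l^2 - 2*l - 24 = (l - 2)*(l^2 + 7*l + 12) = (l - 2)*(l + 3)*(l + 4)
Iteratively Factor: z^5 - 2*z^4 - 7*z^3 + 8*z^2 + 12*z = (z + 2)*(z^4 - 4*z^3 + z^2 + 6*z) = (z - 2)*(z + 2)*(z^3 - 2*z^2 - 3*z) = (z - 3)*(z - 2)*(z + 2)*(z^2 + z) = (z - 3)*(z - 2)*(z + 1)*(z + 2)*(z)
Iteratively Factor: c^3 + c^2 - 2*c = (c + 2)*(c^2 - c) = c*(c + 2)*(c - 1)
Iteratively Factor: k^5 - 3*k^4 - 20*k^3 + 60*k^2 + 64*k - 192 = (k + 2)*(k^4 - 5*k^3 - 10*k^2 + 80*k - 96) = (k - 4)*(k + 2)*(k^3 - k^2 - 14*k + 24) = (k - 4)*(k - 3)*(k + 2)*(k^2 + 2*k - 8) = (k - 4)*(k - 3)*(k + 2)*(k + 4)*(k - 2)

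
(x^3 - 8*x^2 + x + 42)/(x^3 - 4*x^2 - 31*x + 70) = (x^2 - x - 6)/(x^2 + 3*x - 10)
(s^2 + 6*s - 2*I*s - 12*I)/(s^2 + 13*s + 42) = (s - 2*I)/(s + 7)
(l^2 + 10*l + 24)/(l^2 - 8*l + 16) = (l^2 + 10*l + 24)/(l^2 - 8*l + 16)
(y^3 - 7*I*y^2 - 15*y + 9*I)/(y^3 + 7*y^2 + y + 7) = (y^2 - 6*I*y - 9)/(y^2 + y*(7 + I) + 7*I)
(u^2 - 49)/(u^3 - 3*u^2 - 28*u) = (u + 7)/(u*(u + 4))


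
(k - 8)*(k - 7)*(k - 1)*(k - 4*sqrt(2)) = k^4 - 16*k^3 - 4*sqrt(2)*k^3 + 71*k^2 + 64*sqrt(2)*k^2 - 284*sqrt(2)*k - 56*k + 224*sqrt(2)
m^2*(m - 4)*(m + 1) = m^4 - 3*m^3 - 4*m^2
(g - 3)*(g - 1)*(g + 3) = g^3 - g^2 - 9*g + 9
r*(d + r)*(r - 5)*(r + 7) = d*r^3 + 2*d*r^2 - 35*d*r + r^4 + 2*r^3 - 35*r^2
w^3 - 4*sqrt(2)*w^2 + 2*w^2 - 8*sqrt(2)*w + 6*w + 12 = (w + 2)*(w - 3*sqrt(2))*(w - sqrt(2))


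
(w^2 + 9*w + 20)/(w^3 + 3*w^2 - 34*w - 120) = 1/(w - 6)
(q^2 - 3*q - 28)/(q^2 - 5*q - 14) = (q + 4)/(q + 2)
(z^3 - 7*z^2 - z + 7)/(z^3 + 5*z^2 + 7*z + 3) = (z^2 - 8*z + 7)/(z^2 + 4*z + 3)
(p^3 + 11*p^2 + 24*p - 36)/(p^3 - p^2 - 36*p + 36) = (p + 6)/(p - 6)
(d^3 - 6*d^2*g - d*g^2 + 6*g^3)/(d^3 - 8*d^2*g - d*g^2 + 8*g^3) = (d - 6*g)/(d - 8*g)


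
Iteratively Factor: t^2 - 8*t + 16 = (t - 4)*(t - 4)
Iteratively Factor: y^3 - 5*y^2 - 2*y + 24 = (y - 4)*(y^2 - y - 6) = (y - 4)*(y - 3)*(y + 2)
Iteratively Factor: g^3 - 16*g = (g)*(g^2 - 16) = g*(g - 4)*(g + 4)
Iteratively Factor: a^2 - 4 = (a - 2)*(a + 2)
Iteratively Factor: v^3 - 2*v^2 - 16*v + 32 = (v + 4)*(v^2 - 6*v + 8) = (v - 4)*(v + 4)*(v - 2)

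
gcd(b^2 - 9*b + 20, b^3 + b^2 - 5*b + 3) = 1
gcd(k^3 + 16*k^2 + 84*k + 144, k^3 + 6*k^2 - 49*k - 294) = k + 6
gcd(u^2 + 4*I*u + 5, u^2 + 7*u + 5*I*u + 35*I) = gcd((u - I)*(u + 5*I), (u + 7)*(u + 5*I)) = u + 5*I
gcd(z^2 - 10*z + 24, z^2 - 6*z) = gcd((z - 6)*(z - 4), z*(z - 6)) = z - 6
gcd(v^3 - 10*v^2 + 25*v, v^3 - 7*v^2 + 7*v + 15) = v - 5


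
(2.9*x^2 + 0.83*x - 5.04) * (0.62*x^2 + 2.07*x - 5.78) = 1.798*x^4 + 6.5176*x^3 - 18.1687*x^2 - 15.2302*x + 29.1312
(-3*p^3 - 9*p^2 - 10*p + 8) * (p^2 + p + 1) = -3*p^5 - 12*p^4 - 22*p^3 - 11*p^2 - 2*p + 8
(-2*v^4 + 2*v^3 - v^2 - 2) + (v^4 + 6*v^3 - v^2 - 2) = -v^4 + 8*v^3 - 2*v^2 - 4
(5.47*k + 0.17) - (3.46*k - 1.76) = 2.01*k + 1.93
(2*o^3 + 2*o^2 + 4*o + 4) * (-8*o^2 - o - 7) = -16*o^5 - 18*o^4 - 48*o^3 - 50*o^2 - 32*o - 28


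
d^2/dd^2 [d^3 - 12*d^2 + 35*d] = 6*d - 24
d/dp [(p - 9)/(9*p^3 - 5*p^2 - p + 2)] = (9*p^3 - 5*p^2 - p + (p - 9)*(-27*p^2 + 10*p + 1) + 2)/(9*p^3 - 5*p^2 - p + 2)^2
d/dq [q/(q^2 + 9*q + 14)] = (14 - q^2)/(q^4 + 18*q^3 + 109*q^2 + 252*q + 196)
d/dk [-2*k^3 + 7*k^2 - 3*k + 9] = -6*k^2 + 14*k - 3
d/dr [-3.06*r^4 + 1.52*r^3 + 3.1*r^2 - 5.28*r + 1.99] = -12.24*r^3 + 4.56*r^2 + 6.2*r - 5.28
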